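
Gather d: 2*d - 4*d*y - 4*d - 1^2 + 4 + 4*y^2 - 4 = d*(-4*y - 2) + 4*y^2 - 1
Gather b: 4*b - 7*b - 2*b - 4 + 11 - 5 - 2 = -5*b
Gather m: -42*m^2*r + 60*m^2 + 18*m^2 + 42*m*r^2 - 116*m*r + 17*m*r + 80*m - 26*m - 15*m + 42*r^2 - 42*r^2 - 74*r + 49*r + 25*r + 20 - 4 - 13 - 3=m^2*(78 - 42*r) + m*(42*r^2 - 99*r + 39)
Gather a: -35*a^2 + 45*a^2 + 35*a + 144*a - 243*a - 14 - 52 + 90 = 10*a^2 - 64*a + 24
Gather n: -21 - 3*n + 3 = -3*n - 18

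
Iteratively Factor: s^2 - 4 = (s + 2)*(s - 2)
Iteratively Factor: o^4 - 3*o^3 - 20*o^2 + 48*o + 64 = (o - 4)*(o^3 + o^2 - 16*o - 16) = (o - 4)*(o + 4)*(o^2 - 3*o - 4) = (o - 4)^2*(o + 4)*(o + 1)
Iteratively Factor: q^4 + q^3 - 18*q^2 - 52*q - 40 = (q + 2)*(q^3 - q^2 - 16*q - 20) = (q + 2)^2*(q^2 - 3*q - 10) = (q - 5)*(q + 2)^2*(q + 2)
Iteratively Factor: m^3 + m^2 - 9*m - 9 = (m + 3)*(m^2 - 2*m - 3) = (m - 3)*(m + 3)*(m + 1)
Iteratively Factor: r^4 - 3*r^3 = (r)*(r^3 - 3*r^2) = r^2*(r^2 - 3*r) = r^3*(r - 3)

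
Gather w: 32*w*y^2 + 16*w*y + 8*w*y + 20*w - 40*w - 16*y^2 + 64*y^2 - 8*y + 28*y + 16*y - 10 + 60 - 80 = w*(32*y^2 + 24*y - 20) + 48*y^2 + 36*y - 30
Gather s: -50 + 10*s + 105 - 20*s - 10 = 45 - 10*s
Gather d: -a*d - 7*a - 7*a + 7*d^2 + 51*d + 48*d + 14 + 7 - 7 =-14*a + 7*d^2 + d*(99 - a) + 14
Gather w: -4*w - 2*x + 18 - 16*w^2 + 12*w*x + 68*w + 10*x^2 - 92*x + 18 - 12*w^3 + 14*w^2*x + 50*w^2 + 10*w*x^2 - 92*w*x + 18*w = -12*w^3 + w^2*(14*x + 34) + w*(10*x^2 - 80*x + 82) + 10*x^2 - 94*x + 36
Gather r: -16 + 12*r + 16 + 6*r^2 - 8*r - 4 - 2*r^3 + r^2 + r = -2*r^3 + 7*r^2 + 5*r - 4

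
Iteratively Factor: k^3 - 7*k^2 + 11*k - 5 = (k - 5)*(k^2 - 2*k + 1) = (k - 5)*(k - 1)*(k - 1)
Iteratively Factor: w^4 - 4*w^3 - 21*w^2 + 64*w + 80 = (w + 1)*(w^3 - 5*w^2 - 16*w + 80) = (w - 4)*(w + 1)*(w^2 - w - 20) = (w - 4)*(w + 1)*(w + 4)*(w - 5)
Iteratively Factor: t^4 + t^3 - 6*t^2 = (t + 3)*(t^3 - 2*t^2) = t*(t + 3)*(t^2 - 2*t) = t*(t - 2)*(t + 3)*(t)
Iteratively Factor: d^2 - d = (d - 1)*(d)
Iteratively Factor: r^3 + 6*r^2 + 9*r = (r)*(r^2 + 6*r + 9) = r*(r + 3)*(r + 3)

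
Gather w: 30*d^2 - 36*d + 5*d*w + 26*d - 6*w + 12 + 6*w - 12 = 30*d^2 + 5*d*w - 10*d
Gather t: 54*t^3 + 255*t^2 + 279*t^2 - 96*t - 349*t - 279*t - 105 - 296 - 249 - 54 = 54*t^3 + 534*t^2 - 724*t - 704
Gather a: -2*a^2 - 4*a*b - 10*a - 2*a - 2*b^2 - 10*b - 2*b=-2*a^2 + a*(-4*b - 12) - 2*b^2 - 12*b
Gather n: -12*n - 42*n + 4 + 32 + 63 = 99 - 54*n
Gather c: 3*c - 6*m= 3*c - 6*m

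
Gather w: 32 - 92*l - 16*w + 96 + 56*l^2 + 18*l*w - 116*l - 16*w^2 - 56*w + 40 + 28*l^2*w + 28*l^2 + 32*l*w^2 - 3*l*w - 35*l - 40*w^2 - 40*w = 84*l^2 - 243*l + w^2*(32*l - 56) + w*(28*l^2 + 15*l - 112) + 168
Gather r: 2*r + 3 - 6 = 2*r - 3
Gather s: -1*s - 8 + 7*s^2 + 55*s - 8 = 7*s^2 + 54*s - 16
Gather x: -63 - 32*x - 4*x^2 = -4*x^2 - 32*x - 63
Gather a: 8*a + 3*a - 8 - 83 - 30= 11*a - 121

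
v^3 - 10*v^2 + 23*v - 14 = (v - 7)*(v - 2)*(v - 1)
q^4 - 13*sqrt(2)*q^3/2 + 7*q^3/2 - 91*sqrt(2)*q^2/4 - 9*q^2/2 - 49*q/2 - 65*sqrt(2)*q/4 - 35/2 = (q + 1)*(q + 5/2)*(q - 7*sqrt(2))*(q + sqrt(2)/2)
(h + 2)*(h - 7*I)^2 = h^3 + 2*h^2 - 14*I*h^2 - 49*h - 28*I*h - 98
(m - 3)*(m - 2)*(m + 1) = m^3 - 4*m^2 + m + 6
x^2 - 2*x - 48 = (x - 8)*(x + 6)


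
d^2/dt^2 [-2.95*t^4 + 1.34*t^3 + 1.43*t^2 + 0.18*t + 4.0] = -35.4*t^2 + 8.04*t + 2.86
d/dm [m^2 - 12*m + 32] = 2*m - 12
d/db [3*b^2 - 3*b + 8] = 6*b - 3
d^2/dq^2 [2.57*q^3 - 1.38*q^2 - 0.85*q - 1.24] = 15.42*q - 2.76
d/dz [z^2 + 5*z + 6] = 2*z + 5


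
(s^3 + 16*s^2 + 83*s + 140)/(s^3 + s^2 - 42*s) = (s^2 + 9*s + 20)/(s*(s - 6))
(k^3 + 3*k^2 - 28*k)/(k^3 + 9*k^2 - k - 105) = k*(k - 4)/(k^2 + 2*k - 15)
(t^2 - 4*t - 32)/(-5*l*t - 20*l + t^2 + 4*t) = (t - 8)/(-5*l + t)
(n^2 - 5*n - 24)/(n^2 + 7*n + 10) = (n^2 - 5*n - 24)/(n^2 + 7*n + 10)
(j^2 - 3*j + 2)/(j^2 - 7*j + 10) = (j - 1)/(j - 5)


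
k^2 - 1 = (k - 1)*(k + 1)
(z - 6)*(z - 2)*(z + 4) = z^3 - 4*z^2 - 20*z + 48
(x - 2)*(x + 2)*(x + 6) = x^3 + 6*x^2 - 4*x - 24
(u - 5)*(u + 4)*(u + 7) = u^3 + 6*u^2 - 27*u - 140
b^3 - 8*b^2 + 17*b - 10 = (b - 5)*(b - 2)*(b - 1)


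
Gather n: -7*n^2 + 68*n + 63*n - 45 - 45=-7*n^2 + 131*n - 90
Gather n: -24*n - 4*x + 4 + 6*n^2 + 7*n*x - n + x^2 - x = 6*n^2 + n*(7*x - 25) + x^2 - 5*x + 4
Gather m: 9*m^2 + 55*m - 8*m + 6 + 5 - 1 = 9*m^2 + 47*m + 10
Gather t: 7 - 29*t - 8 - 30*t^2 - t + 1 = -30*t^2 - 30*t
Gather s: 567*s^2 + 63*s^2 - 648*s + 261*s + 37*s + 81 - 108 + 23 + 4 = 630*s^2 - 350*s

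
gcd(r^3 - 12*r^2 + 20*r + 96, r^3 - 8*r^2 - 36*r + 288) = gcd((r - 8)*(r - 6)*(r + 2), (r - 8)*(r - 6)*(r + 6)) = r^2 - 14*r + 48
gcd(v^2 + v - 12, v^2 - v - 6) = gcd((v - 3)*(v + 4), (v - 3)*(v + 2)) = v - 3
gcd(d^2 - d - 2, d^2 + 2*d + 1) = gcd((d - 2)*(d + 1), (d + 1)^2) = d + 1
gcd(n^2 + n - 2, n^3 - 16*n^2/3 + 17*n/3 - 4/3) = n - 1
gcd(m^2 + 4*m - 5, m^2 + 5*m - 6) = m - 1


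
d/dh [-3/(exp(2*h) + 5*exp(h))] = 3*(2*exp(h) + 5)*exp(-h)/(exp(h) + 5)^2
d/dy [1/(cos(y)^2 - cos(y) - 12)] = (2*cos(y) - 1)*sin(y)/(sin(y)^2 + cos(y) + 11)^2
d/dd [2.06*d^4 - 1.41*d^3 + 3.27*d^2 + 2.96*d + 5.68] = 8.24*d^3 - 4.23*d^2 + 6.54*d + 2.96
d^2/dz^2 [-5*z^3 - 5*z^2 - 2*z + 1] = -30*z - 10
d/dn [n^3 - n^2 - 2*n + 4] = 3*n^2 - 2*n - 2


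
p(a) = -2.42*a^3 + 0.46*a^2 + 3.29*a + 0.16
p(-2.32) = 25.22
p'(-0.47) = 1.25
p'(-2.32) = -37.92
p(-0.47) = -1.03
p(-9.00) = 1771.99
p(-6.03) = 527.65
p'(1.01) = -3.19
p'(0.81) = -0.73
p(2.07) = -12.52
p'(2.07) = -25.91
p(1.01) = 1.46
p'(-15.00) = -1644.01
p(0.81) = 1.84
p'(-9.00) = -593.05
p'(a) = -7.26*a^2 + 0.92*a + 3.29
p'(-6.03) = -266.24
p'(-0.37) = 1.96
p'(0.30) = 2.91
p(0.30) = 1.12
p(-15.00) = 8221.81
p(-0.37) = -0.87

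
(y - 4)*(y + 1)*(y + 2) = y^3 - y^2 - 10*y - 8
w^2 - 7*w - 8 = (w - 8)*(w + 1)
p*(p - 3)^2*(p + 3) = p^4 - 3*p^3 - 9*p^2 + 27*p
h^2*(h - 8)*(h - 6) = h^4 - 14*h^3 + 48*h^2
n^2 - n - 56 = (n - 8)*(n + 7)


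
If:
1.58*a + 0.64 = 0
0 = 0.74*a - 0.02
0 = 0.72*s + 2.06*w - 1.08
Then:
No Solution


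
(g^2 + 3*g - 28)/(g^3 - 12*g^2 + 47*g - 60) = (g + 7)/(g^2 - 8*g + 15)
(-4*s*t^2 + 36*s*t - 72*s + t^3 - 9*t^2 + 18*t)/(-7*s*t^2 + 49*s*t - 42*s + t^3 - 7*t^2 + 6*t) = (4*s*t - 12*s - t^2 + 3*t)/(7*s*t - 7*s - t^2 + t)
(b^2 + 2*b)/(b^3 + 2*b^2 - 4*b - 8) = b/(b^2 - 4)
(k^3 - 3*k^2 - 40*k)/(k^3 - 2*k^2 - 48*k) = (k + 5)/(k + 6)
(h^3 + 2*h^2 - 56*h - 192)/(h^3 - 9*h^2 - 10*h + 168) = (h^2 - 2*h - 48)/(h^2 - 13*h + 42)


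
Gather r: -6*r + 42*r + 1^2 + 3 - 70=36*r - 66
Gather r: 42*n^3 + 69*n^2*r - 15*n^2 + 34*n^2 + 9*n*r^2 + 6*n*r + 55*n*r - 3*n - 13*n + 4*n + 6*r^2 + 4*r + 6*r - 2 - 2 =42*n^3 + 19*n^2 - 12*n + r^2*(9*n + 6) + r*(69*n^2 + 61*n + 10) - 4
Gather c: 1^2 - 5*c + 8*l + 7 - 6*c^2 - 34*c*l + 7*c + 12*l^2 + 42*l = -6*c^2 + c*(2 - 34*l) + 12*l^2 + 50*l + 8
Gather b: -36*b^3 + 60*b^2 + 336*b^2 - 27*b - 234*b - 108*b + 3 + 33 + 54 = -36*b^3 + 396*b^2 - 369*b + 90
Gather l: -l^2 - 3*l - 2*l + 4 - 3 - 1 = -l^2 - 5*l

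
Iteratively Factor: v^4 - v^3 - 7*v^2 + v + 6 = (v - 3)*(v^3 + 2*v^2 - v - 2) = (v - 3)*(v + 2)*(v^2 - 1) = (v - 3)*(v + 1)*(v + 2)*(v - 1)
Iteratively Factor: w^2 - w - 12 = (w - 4)*(w + 3)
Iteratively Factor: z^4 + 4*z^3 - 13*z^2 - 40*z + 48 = (z - 3)*(z^3 + 7*z^2 + 8*z - 16) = (z - 3)*(z + 4)*(z^2 + 3*z - 4) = (z - 3)*(z + 4)^2*(z - 1)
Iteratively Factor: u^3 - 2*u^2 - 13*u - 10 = (u + 2)*(u^2 - 4*u - 5) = (u - 5)*(u + 2)*(u + 1)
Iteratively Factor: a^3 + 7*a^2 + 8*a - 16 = (a - 1)*(a^2 + 8*a + 16) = (a - 1)*(a + 4)*(a + 4)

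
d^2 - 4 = (d - 2)*(d + 2)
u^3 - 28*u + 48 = (u - 4)*(u - 2)*(u + 6)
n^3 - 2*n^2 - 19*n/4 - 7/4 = (n - 7/2)*(n + 1/2)*(n + 1)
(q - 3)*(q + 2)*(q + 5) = q^3 + 4*q^2 - 11*q - 30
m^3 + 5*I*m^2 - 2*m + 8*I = (m - I)*(m + 2*I)*(m + 4*I)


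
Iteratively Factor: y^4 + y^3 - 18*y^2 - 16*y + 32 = (y + 4)*(y^3 - 3*y^2 - 6*y + 8) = (y - 1)*(y + 4)*(y^2 - 2*y - 8) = (y - 4)*(y - 1)*(y + 4)*(y + 2)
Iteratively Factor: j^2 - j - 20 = (j + 4)*(j - 5)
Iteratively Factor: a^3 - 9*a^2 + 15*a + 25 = (a - 5)*(a^2 - 4*a - 5) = (a - 5)*(a + 1)*(a - 5)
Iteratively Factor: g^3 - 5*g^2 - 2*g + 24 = (g - 3)*(g^2 - 2*g - 8) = (g - 3)*(g + 2)*(g - 4)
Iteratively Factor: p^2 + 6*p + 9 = (p + 3)*(p + 3)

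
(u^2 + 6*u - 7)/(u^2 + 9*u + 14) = (u - 1)/(u + 2)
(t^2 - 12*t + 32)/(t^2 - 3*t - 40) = (t - 4)/(t + 5)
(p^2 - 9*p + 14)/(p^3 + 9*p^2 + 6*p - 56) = (p - 7)/(p^2 + 11*p + 28)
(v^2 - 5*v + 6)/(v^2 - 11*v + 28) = (v^2 - 5*v + 6)/(v^2 - 11*v + 28)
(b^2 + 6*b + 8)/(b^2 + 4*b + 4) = (b + 4)/(b + 2)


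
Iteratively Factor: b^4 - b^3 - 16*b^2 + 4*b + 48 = (b - 4)*(b^3 + 3*b^2 - 4*b - 12) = (b - 4)*(b + 2)*(b^2 + b - 6) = (b - 4)*(b - 2)*(b + 2)*(b + 3)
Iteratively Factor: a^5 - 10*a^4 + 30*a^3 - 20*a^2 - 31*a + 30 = (a - 1)*(a^4 - 9*a^3 + 21*a^2 + a - 30) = (a - 1)*(a + 1)*(a^3 - 10*a^2 + 31*a - 30) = (a - 5)*(a - 1)*(a + 1)*(a^2 - 5*a + 6) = (a - 5)*(a - 2)*(a - 1)*(a + 1)*(a - 3)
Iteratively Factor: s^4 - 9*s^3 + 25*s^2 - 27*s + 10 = (s - 5)*(s^3 - 4*s^2 + 5*s - 2) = (s - 5)*(s - 1)*(s^2 - 3*s + 2) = (s - 5)*(s - 2)*(s - 1)*(s - 1)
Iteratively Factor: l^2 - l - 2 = (l + 1)*(l - 2)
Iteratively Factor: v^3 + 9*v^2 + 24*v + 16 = (v + 4)*(v^2 + 5*v + 4) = (v + 4)^2*(v + 1)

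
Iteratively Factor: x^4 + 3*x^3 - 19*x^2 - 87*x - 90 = (x - 5)*(x^3 + 8*x^2 + 21*x + 18) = (x - 5)*(x + 2)*(x^2 + 6*x + 9) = (x - 5)*(x + 2)*(x + 3)*(x + 3)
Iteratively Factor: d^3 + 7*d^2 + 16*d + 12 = (d + 2)*(d^2 + 5*d + 6) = (d + 2)*(d + 3)*(d + 2)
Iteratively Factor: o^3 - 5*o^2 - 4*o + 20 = (o - 2)*(o^2 - 3*o - 10) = (o - 2)*(o + 2)*(o - 5)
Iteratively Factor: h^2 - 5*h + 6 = (h - 3)*(h - 2)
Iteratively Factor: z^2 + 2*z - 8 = (z + 4)*(z - 2)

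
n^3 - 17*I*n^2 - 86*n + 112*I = (n - 8*I)*(n - 7*I)*(n - 2*I)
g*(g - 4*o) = g^2 - 4*g*o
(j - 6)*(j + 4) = j^2 - 2*j - 24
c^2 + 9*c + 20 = (c + 4)*(c + 5)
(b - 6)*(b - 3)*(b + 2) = b^3 - 7*b^2 + 36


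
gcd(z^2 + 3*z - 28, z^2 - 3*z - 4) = z - 4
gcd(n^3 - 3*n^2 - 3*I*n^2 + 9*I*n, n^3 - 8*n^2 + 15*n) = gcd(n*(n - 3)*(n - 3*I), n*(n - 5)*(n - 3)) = n^2 - 3*n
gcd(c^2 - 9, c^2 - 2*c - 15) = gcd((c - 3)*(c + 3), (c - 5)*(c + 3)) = c + 3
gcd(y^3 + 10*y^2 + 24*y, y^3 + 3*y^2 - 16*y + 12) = y + 6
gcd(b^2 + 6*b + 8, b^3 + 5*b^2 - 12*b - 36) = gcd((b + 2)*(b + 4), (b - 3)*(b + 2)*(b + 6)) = b + 2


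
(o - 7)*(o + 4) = o^2 - 3*o - 28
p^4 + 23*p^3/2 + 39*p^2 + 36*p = p*(p + 3/2)*(p + 4)*(p + 6)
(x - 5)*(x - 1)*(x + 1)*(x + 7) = x^4 + 2*x^3 - 36*x^2 - 2*x + 35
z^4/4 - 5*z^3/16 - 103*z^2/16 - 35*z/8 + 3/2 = (z/4 + 1)*(z - 6)*(z - 1/4)*(z + 1)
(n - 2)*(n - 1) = n^2 - 3*n + 2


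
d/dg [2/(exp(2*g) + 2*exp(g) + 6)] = -4*(exp(g) + 1)*exp(g)/(exp(2*g) + 2*exp(g) + 6)^2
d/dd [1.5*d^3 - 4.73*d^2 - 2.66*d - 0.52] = 4.5*d^2 - 9.46*d - 2.66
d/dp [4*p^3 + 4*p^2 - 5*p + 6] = 12*p^2 + 8*p - 5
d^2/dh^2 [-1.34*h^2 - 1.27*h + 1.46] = -2.68000000000000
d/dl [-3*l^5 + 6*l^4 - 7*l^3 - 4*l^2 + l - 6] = -15*l^4 + 24*l^3 - 21*l^2 - 8*l + 1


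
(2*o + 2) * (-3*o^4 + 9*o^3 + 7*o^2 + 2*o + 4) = -6*o^5 + 12*o^4 + 32*o^3 + 18*o^2 + 12*o + 8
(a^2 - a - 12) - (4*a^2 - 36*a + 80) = -3*a^2 + 35*a - 92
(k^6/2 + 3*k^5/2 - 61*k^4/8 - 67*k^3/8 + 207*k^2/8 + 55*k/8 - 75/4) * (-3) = -3*k^6/2 - 9*k^5/2 + 183*k^4/8 + 201*k^3/8 - 621*k^2/8 - 165*k/8 + 225/4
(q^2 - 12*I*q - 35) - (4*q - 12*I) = q^2 - 4*q - 12*I*q - 35 + 12*I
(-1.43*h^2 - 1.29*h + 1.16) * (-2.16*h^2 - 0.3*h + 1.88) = 3.0888*h^4 + 3.2154*h^3 - 4.807*h^2 - 2.7732*h + 2.1808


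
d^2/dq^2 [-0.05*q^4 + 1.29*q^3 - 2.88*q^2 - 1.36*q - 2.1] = -0.6*q^2 + 7.74*q - 5.76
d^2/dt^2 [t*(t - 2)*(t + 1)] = 6*t - 2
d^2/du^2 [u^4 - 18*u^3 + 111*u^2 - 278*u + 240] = 12*u^2 - 108*u + 222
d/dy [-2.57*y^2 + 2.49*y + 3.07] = 2.49 - 5.14*y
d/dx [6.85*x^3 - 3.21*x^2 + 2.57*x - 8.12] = 20.55*x^2 - 6.42*x + 2.57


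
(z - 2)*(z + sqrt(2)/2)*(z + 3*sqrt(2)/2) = z^3 - 2*z^2 + 2*sqrt(2)*z^2 - 4*sqrt(2)*z + 3*z/2 - 3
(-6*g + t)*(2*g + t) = -12*g^2 - 4*g*t + t^2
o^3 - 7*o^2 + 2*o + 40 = (o - 5)*(o - 4)*(o + 2)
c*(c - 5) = c^2 - 5*c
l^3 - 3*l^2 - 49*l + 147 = (l - 7)*(l - 3)*(l + 7)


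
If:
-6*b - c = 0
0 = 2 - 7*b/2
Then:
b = 4/7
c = -24/7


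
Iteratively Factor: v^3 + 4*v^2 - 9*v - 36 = (v - 3)*(v^2 + 7*v + 12) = (v - 3)*(v + 4)*(v + 3)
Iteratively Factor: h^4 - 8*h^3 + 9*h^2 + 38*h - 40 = (h + 2)*(h^3 - 10*h^2 + 29*h - 20) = (h - 5)*(h + 2)*(h^2 - 5*h + 4) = (h - 5)*(h - 4)*(h + 2)*(h - 1)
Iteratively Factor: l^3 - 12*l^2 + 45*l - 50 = (l - 5)*(l^2 - 7*l + 10) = (l - 5)*(l - 2)*(l - 5)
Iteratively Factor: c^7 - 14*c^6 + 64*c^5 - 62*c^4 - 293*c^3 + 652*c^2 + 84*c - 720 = (c - 3)*(c^6 - 11*c^5 + 31*c^4 + 31*c^3 - 200*c^2 + 52*c + 240) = (c - 3)*(c - 2)*(c^5 - 9*c^4 + 13*c^3 + 57*c^2 - 86*c - 120) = (c - 4)*(c - 3)*(c - 2)*(c^4 - 5*c^3 - 7*c^2 + 29*c + 30) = (c - 5)*(c - 4)*(c - 3)*(c - 2)*(c^3 - 7*c - 6) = (c - 5)*(c - 4)*(c - 3)*(c - 2)*(c + 2)*(c^2 - 2*c - 3) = (c - 5)*(c - 4)*(c - 3)^2*(c - 2)*(c + 2)*(c + 1)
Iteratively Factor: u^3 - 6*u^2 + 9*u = (u)*(u^2 - 6*u + 9) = u*(u - 3)*(u - 3)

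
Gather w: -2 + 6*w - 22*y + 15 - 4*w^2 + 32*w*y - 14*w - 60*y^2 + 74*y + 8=-4*w^2 + w*(32*y - 8) - 60*y^2 + 52*y + 21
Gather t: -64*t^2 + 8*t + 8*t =-64*t^2 + 16*t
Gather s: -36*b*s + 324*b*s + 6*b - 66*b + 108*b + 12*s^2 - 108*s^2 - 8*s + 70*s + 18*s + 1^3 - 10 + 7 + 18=48*b - 96*s^2 + s*(288*b + 80) + 16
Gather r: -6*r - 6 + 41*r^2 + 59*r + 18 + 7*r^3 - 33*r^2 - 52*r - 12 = 7*r^3 + 8*r^2 + r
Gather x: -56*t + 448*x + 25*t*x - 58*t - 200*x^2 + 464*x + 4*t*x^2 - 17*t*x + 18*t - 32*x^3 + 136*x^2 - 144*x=-96*t - 32*x^3 + x^2*(4*t - 64) + x*(8*t + 768)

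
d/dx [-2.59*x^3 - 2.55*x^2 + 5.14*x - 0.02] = -7.77*x^2 - 5.1*x + 5.14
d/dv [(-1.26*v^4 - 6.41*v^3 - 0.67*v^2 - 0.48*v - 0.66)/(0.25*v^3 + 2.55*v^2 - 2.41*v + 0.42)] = (-0.315*v^6 - 6.426*v^5 - 7.0682*v^4 + 29.0194*v^3 - 4.7429*v^2 + 2.8032*v - 1.7922)/(0.0625*v^6 + 1.275*v^5 + 5.2975*v^4 - 12.081*v^3 + 7.9501*v^2 - 2.0244*v + 0.1764)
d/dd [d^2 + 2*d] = 2*d + 2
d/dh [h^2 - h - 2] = 2*h - 1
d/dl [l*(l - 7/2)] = 2*l - 7/2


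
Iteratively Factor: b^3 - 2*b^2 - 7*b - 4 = (b + 1)*(b^2 - 3*b - 4) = (b - 4)*(b + 1)*(b + 1)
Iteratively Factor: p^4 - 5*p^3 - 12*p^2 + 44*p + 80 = (p - 4)*(p^3 - p^2 - 16*p - 20) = (p - 5)*(p - 4)*(p^2 + 4*p + 4) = (p - 5)*(p - 4)*(p + 2)*(p + 2)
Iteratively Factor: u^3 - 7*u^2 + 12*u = (u - 4)*(u^2 - 3*u) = (u - 4)*(u - 3)*(u)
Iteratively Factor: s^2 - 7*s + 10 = (s - 5)*(s - 2)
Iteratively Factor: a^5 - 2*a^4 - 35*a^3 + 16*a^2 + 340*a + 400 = (a + 4)*(a^4 - 6*a^3 - 11*a^2 + 60*a + 100) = (a + 2)*(a + 4)*(a^3 - 8*a^2 + 5*a + 50) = (a - 5)*(a + 2)*(a + 4)*(a^2 - 3*a - 10) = (a - 5)^2*(a + 2)*(a + 4)*(a + 2)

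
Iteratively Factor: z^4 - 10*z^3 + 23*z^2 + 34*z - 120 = (z - 4)*(z^3 - 6*z^2 - z + 30) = (z - 5)*(z - 4)*(z^2 - z - 6) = (z - 5)*(z - 4)*(z + 2)*(z - 3)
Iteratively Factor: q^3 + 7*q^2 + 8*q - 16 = (q + 4)*(q^2 + 3*q - 4) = (q - 1)*(q + 4)*(q + 4)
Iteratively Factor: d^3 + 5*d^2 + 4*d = (d + 1)*(d^2 + 4*d) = d*(d + 1)*(d + 4)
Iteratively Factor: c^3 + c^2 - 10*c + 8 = (c - 2)*(c^2 + 3*c - 4) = (c - 2)*(c + 4)*(c - 1)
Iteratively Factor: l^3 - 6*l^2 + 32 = (l - 4)*(l^2 - 2*l - 8) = (l - 4)*(l + 2)*(l - 4)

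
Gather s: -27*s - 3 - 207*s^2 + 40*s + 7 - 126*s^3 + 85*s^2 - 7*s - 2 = -126*s^3 - 122*s^2 + 6*s + 2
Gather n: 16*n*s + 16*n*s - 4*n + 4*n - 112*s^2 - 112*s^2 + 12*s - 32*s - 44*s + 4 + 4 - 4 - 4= 32*n*s - 224*s^2 - 64*s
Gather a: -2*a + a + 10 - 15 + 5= -a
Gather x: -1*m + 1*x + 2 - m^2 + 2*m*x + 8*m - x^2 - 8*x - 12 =-m^2 + 7*m - x^2 + x*(2*m - 7) - 10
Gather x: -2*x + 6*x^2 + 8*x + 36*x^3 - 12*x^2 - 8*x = 36*x^3 - 6*x^2 - 2*x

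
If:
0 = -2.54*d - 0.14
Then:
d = -0.06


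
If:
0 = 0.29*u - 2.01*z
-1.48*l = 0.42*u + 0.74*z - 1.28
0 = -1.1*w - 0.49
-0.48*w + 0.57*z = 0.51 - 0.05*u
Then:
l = 0.07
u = 2.24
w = -0.45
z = 0.32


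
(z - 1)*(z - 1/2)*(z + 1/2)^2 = z^4 - z^3/2 - 3*z^2/4 + z/8 + 1/8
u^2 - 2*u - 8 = (u - 4)*(u + 2)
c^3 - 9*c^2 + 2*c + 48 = (c - 8)*(c - 3)*(c + 2)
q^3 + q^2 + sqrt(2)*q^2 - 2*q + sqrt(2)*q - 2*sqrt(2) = (q - 1)*(q + 2)*(q + sqrt(2))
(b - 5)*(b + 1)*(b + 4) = b^3 - 21*b - 20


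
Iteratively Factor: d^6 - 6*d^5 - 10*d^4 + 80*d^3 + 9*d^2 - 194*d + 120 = (d - 1)*(d^5 - 5*d^4 - 15*d^3 + 65*d^2 + 74*d - 120) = (d - 1)*(d + 2)*(d^4 - 7*d^3 - d^2 + 67*d - 60) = (d - 5)*(d - 1)*(d + 2)*(d^3 - 2*d^2 - 11*d + 12) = (d - 5)*(d - 4)*(d - 1)*(d + 2)*(d^2 + 2*d - 3) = (d - 5)*(d - 4)*(d - 1)*(d + 2)*(d + 3)*(d - 1)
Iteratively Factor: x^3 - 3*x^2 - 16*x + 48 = (x - 3)*(x^2 - 16) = (x - 3)*(x + 4)*(x - 4)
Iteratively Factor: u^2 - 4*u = (u)*(u - 4)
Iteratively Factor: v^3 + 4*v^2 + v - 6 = (v - 1)*(v^2 + 5*v + 6) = (v - 1)*(v + 2)*(v + 3)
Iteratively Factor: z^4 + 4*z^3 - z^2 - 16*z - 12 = (z + 1)*(z^3 + 3*z^2 - 4*z - 12) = (z + 1)*(z + 2)*(z^2 + z - 6) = (z - 2)*(z + 1)*(z + 2)*(z + 3)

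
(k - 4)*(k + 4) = k^2 - 16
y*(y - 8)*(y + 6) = y^3 - 2*y^2 - 48*y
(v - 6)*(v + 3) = v^2 - 3*v - 18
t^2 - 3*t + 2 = (t - 2)*(t - 1)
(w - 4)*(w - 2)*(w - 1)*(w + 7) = w^4 - 35*w^2 + 90*w - 56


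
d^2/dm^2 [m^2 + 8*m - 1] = 2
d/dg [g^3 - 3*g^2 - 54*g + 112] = 3*g^2 - 6*g - 54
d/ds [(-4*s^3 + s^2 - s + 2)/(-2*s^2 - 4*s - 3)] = (8*s^4 + 32*s^3 + 30*s^2 + 2*s + 11)/(4*s^4 + 16*s^3 + 28*s^2 + 24*s + 9)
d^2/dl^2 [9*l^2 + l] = 18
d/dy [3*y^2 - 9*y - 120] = 6*y - 9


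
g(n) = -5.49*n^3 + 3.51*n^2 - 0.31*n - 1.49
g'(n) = -16.47*n^2 + 7.02*n - 0.31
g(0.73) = -1.98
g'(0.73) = -3.96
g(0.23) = -1.44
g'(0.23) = 0.43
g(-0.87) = 5.05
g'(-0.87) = -18.88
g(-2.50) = 107.00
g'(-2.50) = -120.80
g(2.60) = -75.06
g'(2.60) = -93.40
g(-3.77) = 343.73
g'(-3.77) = -260.86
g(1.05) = -4.30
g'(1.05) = -11.10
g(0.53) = -1.49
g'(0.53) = -1.22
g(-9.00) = 4287.82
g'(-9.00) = -1397.56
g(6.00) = -1062.83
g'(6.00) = -551.11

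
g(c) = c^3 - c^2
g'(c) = 3*c^2 - 2*c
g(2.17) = 5.51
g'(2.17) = 9.79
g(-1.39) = -4.62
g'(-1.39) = 8.58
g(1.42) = 0.85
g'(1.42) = 3.21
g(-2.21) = -15.68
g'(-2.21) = 19.07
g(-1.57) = -6.33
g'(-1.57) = 10.53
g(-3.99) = -79.44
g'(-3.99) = 55.74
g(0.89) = -0.09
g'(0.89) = 0.60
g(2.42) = 8.32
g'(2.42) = 12.73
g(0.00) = 0.00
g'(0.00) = 0.00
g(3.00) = 18.00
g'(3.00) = 21.00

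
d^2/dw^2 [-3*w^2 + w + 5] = -6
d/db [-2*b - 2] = -2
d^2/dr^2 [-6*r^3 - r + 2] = -36*r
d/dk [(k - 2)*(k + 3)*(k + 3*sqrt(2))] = 3*k^2 + 2*k + 6*sqrt(2)*k - 6 + 3*sqrt(2)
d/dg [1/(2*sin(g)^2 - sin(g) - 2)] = (1 - 4*sin(g))*cos(g)/(sin(g) + cos(2*g) + 1)^2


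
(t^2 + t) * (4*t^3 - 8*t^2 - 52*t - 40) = 4*t^5 - 4*t^4 - 60*t^3 - 92*t^2 - 40*t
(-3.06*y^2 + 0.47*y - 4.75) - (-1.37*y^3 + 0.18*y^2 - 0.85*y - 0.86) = 1.37*y^3 - 3.24*y^2 + 1.32*y - 3.89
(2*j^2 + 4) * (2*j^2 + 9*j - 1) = 4*j^4 + 18*j^3 + 6*j^2 + 36*j - 4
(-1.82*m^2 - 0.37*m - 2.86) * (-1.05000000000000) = 1.911*m^2 + 0.3885*m + 3.003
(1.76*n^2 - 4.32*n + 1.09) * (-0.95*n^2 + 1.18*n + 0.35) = -1.672*n^4 + 6.1808*n^3 - 5.5171*n^2 - 0.2258*n + 0.3815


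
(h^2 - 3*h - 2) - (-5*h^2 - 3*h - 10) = 6*h^2 + 8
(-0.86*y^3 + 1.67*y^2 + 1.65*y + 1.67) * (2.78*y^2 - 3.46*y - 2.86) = -2.3908*y^5 + 7.6182*y^4 + 1.2684*y^3 - 5.8426*y^2 - 10.4972*y - 4.7762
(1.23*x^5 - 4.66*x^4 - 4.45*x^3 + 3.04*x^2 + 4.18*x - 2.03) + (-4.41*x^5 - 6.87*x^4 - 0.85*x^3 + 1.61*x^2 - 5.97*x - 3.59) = -3.18*x^5 - 11.53*x^4 - 5.3*x^3 + 4.65*x^2 - 1.79*x - 5.62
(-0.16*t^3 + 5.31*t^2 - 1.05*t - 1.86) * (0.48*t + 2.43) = -0.0768*t^4 + 2.16*t^3 + 12.3993*t^2 - 3.4443*t - 4.5198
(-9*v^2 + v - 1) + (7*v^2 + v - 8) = -2*v^2 + 2*v - 9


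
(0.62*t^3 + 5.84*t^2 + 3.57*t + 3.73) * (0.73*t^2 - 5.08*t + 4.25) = 0.4526*t^5 + 1.1136*t^4 - 24.4261*t^3 + 9.4073*t^2 - 3.7759*t + 15.8525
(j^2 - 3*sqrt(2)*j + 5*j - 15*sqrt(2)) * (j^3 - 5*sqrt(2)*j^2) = j^5 - 8*sqrt(2)*j^4 + 5*j^4 - 40*sqrt(2)*j^3 + 30*j^3 + 150*j^2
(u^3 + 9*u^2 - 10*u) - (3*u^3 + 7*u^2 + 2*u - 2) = -2*u^3 + 2*u^2 - 12*u + 2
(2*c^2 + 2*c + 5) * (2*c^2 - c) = 4*c^4 + 2*c^3 + 8*c^2 - 5*c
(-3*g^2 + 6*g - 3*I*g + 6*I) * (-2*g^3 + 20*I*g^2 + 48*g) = 6*g^5 - 12*g^4 - 54*I*g^4 - 84*g^3 + 108*I*g^3 + 168*g^2 - 144*I*g^2 + 288*I*g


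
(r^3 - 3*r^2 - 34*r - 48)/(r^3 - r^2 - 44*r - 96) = (r + 2)/(r + 4)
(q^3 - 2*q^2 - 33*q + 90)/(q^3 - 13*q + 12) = (q^2 + q - 30)/(q^2 + 3*q - 4)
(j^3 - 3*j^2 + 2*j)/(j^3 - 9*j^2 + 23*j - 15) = j*(j - 2)/(j^2 - 8*j + 15)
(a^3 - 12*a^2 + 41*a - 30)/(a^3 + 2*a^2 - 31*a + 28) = (a^2 - 11*a + 30)/(a^2 + 3*a - 28)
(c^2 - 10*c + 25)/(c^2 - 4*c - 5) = (c - 5)/(c + 1)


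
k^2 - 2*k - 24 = (k - 6)*(k + 4)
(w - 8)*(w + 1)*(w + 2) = w^3 - 5*w^2 - 22*w - 16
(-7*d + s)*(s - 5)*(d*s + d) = -7*d^2*s^2 + 28*d^2*s + 35*d^2 + d*s^3 - 4*d*s^2 - 5*d*s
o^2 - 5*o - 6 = (o - 6)*(o + 1)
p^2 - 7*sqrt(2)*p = p*(p - 7*sqrt(2))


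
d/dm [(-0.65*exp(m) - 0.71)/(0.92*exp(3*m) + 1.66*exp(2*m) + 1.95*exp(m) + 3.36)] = (1.196*exp(3*m) + 3.0386*exp(2*m) + 2.3572*exp(m) - 0.7995)*exp(m)/(0.8464*exp(6*m) + 3.0544*exp(5*m) + 6.3436*exp(4*m) + 12.6564*exp(3*m) + 14.9577*exp(2*m) + 13.104*exp(m) + 11.2896)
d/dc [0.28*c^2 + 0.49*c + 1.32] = 0.56*c + 0.49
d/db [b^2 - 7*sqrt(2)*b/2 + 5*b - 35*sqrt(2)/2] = 2*b - 7*sqrt(2)/2 + 5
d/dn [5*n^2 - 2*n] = 10*n - 2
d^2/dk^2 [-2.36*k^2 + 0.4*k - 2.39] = -4.72000000000000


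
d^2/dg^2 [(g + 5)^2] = 2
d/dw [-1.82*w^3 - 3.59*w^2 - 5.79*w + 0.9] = -5.46*w^2 - 7.18*w - 5.79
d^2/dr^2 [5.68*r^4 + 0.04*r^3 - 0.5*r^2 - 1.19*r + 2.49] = 68.16*r^2 + 0.24*r - 1.0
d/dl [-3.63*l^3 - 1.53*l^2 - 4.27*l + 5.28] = -10.89*l^2 - 3.06*l - 4.27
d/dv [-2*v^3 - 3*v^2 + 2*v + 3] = -6*v^2 - 6*v + 2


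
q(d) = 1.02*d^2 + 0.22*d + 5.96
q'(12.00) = 24.70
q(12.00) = 155.48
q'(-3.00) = -5.90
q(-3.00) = 14.48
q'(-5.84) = -11.69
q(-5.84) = 39.46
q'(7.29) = 15.09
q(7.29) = 61.77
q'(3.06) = 6.46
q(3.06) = 16.18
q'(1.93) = 4.16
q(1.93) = 10.18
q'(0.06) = 0.34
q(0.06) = 5.98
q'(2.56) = 5.44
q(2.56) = 13.21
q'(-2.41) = -4.70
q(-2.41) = 11.35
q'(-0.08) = 0.06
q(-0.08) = 5.95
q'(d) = 2.04*d + 0.22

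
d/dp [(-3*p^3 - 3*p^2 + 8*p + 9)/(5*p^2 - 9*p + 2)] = (-15*p^4 + 54*p^3 - 31*p^2 - 102*p + 97)/(25*p^4 - 90*p^3 + 101*p^2 - 36*p + 4)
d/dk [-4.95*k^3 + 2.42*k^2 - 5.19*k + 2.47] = -14.85*k^2 + 4.84*k - 5.19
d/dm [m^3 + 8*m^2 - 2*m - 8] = 3*m^2 + 16*m - 2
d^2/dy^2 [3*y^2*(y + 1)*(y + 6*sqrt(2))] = 36*y^2 + 18*y + 108*sqrt(2)*y + 36*sqrt(2)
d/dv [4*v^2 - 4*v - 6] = 8*v - 4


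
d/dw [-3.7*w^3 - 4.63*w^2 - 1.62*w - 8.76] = -11.1*w^2 - 9.26*w - 1.62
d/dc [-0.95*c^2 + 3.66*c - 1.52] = 3.66 - 1.9*c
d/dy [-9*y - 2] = -9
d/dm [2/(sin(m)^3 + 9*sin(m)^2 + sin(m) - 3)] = 2*(-18*sin(m) + 3*cos(m)^2 - 4)*cos(m)/(sin(m)^3 + 9*sin(m)^2 + sin(m) - 3)^2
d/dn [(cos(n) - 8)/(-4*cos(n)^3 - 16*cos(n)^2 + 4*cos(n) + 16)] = (125*cos(n)/2 + 10*cos(2*n) - cos(3*n)/2 - 2)/(4*(cos(n) + 4)^2*sin(n)^3)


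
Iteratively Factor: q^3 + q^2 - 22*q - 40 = (q + 4)*(q^2 - 3*q - 10) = (q + 2)*(q + 4)*(q - 5)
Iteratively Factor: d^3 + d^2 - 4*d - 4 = (d + 1)*(d^2 - 4) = (d + 1)*(d + 2)*(d - 2)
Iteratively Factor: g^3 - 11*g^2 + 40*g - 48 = (g - 4)*(g^2 - 7*g + 12) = (g - 4)*(g - 3)*(g - 4)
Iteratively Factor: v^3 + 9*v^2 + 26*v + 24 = (v + 2)*(v^2 + 7*v + 12) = (v + 2)*(v + 3)*(v + 4)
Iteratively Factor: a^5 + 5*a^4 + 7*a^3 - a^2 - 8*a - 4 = (a + 2)*(a^4 + 3*a^3 + a^2 - 3*a - 2) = (a + 2)^2*(a^3 + a^2 - a - 1) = (a + 1)*(a + 2)^2*(a^2 - 1) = (a - 1)*(a + 1)*(a + 2)^2*(a + 1)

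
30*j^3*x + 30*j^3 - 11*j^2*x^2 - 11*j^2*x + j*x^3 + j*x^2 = (-6*j + x)*(-5*j + x)*(j*x + j)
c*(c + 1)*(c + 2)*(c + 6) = c^4 + 9*c^3 + 20*c^2 + 12*c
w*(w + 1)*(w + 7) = w^3 + 8*w^2 + 7*w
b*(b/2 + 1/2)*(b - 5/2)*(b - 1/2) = b^4/2 - b^3 - 7*b^2/8 + 5*b/8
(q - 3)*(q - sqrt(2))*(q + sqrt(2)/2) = q^3 - 3*q^2 - sqrt(2)*q^2/2 - q + 3*sqrt(2)*q/2 + 3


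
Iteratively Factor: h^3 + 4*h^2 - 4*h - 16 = (h - 2)*(h^2 + 6*h + 8) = (h - 2)*(h + 2)*(h + 4)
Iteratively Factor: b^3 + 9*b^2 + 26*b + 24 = (b + 3)*(b^2 + 6*b + 8) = (b + 2)*(b + 3)*(b + 4)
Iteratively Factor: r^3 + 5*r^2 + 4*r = (r + 4)*(r^2 + r) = (r + 1)*(r + 4)*(r)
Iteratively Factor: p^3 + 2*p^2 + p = (p + 1)*(p^2 + p) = (p + 1)^2*(p)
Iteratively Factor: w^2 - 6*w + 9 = (w - 3)*(w - 3)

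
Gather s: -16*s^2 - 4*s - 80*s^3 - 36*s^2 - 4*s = -80*s^3 - 52*s^2 - 8*s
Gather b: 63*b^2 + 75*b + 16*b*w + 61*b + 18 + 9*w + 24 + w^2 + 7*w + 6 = 63*b^2 + b*(16*w + 136) + w^2 + 16*w + 48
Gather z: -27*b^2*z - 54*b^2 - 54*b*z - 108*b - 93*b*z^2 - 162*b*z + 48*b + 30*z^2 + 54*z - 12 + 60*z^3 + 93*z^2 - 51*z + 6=-54*b^2 - 60*b + 60*z^3 + z^2*(123 - 93*b) + z*(-27*b^2 - 216*b + 3) - 6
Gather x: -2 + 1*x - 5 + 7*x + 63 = 8*x + 56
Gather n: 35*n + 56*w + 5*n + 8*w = 40*n + 64*w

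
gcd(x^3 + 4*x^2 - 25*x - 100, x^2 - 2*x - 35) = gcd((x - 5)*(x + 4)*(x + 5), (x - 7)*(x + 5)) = x + 5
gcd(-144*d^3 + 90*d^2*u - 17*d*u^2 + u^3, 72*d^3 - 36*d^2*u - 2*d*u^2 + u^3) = -6*d + u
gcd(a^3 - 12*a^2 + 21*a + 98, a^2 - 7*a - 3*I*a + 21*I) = a - 7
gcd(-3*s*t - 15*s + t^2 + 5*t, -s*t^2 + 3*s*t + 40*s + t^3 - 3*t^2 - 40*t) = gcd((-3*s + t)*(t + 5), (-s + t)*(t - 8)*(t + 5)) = t + 5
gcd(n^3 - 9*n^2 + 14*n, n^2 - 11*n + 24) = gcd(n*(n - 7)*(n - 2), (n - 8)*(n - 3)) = 1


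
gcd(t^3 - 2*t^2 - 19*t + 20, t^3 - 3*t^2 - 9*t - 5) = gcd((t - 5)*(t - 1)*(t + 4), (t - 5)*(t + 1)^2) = t - 5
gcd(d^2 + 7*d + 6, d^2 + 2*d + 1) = d + 1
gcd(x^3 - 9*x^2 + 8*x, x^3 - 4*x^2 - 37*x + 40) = x^2 - 9*x + 8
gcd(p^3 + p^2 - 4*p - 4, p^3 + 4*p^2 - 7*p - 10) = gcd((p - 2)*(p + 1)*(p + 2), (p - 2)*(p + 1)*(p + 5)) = p^2 - p - 2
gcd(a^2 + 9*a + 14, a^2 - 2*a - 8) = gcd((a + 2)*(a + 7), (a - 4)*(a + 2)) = a + 2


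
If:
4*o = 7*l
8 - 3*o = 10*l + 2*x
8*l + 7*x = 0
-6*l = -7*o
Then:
No Solution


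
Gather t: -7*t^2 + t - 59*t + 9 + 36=-7*t^2 - 58*t + 45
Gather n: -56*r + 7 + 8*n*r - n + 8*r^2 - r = n*(8*r - 1) + 8*r^2 - 57*r + 7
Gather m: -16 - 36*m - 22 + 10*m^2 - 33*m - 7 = 10*m^2 - 69*m - 45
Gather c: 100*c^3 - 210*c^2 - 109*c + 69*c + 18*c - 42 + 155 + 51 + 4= 100*c^3 - 210*c^2 - 22*c + 168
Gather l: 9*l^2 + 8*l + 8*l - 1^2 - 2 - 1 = 9*l^2 + 16*l - 4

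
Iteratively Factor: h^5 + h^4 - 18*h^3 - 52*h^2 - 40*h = (h)*(h^4 + h^3 - 18*h^2 - 52*h - 40) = h*(h + 2)*(h^3 - h^2 - 16*h - 20) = h*(h - 5)*(h + 2)*(h^2 + 4*h + 4) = h*(h - 5)*(h + 2)^2*(h + 2)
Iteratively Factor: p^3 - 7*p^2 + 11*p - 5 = (p - 5)*(p^2 - 2*p + 1) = (p - 5)*(p - 1)*(p - 1)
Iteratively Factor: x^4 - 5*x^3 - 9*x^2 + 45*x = (x)*(x^3 - 5*x^2 - 9*x + 45) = x*(x + 3)*(x^2 - 8*x + 15) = x*(x - 3)*(x + 3)*(x - 5)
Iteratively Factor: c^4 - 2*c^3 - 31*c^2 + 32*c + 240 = (c - 5)*(c^3 + 3*c^2 - 16*c - 48) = (c - 5)*(c + 3)*(c^2 - 16) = (c - 5)*(c - 4)*(c + 3)*(c + 4)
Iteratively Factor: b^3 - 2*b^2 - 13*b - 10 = (b - 5)*(b^2 + 3*b + 2) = (b - 5)*(b + 2)*(b + 1)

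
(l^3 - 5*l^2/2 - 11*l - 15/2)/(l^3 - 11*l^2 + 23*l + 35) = (l + 3/2)/(l - 7)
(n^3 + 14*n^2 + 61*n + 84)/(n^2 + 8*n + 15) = (n^2 + 11*n + 28)/(n + 5)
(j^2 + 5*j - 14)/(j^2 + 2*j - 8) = (j + 7)/(j + 4)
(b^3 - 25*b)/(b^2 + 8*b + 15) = b*(b - 5)/(b + 3)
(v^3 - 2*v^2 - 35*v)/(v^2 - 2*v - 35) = v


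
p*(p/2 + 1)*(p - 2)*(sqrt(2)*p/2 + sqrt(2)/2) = sqrt(2)*p^4/4 + sqrt(2)*p^3/4 - sqrt(2)*p^2 - sqrt(2)*p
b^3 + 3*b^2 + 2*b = b*(b + 1)*(b + 2)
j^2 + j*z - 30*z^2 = (j - 5*z)*(j + 6*z)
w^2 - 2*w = w*(w - 2)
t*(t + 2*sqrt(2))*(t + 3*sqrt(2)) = t^3 + 5*sqrt(2)*t^2 + 12*t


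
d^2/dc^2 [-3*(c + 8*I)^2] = -6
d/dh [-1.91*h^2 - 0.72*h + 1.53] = -3.82*h - 0.72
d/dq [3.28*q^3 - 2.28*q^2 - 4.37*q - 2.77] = 9.84*q^2 - 4.56*q - 4.37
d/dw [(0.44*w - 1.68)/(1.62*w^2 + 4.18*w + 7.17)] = (-0.7128*w^2 + 5.4432*w + 10.1772)/(2.6244*w^4 + 13.5432*w^3 + 40.7032*w^2 + 59.9412*w + 51.4089)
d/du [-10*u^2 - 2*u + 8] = -20*u - 2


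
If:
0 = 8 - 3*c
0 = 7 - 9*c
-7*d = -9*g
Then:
No Solution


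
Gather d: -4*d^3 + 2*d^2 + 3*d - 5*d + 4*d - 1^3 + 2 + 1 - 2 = -4*d^3 + 2*d^2 + 2*d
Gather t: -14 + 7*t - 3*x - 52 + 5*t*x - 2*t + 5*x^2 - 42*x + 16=t*(5*x + 5) + 5*x^2 - 45*x - 50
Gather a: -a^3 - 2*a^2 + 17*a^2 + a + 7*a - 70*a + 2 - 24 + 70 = -a^3 + 15*a^2 - 62*a + 48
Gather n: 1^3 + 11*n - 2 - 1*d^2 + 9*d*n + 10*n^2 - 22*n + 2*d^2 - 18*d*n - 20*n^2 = d^2 - 10*n^2 + n*(-9*d - 11) - 1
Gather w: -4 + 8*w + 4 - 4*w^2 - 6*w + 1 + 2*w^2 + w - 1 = -2*w^2 + 3*w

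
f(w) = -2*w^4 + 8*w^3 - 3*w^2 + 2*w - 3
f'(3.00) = -16.00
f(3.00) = 30.00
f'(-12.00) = 17354.00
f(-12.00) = -55755.00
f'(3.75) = -104.88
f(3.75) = -11.32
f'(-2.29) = 237.67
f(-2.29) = -174.39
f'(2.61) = 7.59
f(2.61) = 31.21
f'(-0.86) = 30.00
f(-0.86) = -13.12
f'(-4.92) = 1565.24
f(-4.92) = -2210.12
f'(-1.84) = 144.13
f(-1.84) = -89.60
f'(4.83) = -368.52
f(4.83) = -250.37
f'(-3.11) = 493.43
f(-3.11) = -465.98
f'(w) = -8*w^3 + 24*w^2 - 6*w + 2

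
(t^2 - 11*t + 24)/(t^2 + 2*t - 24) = (t^2 - 11*t + 24)/(t^2 + 2*t - 24)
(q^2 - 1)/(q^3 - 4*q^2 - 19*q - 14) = (q - 1)/(q^2 - 5*q - 14)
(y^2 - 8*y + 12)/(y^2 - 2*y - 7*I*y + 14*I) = (y - 6)/(y - 7*I)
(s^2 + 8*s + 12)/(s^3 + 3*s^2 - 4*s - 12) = (s + 6)/(s^2 + s - 6)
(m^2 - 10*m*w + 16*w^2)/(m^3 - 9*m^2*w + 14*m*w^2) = (-m + 8*w)/(m*(-m + 7*w))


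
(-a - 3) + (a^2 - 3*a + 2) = a^2 - 4*a - 1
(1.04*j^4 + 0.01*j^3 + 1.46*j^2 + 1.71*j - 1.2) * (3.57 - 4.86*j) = -5.0544*j^5 + 3.6642*j^4 - 7.0599*j^3 - 3.0984*j^2 + 11.9367*j - 4.284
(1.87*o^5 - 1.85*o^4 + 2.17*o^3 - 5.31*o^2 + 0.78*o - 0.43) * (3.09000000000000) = 5.7783*o^5 - 5.7165*o^4 + 6.7053*o^3 - 16.4079*o^2 + 2.4102*o - 1.3287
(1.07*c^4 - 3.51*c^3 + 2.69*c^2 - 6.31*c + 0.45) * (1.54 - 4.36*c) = -4.6652*c^5 + 16.9514*c^4 - 17.1338*c^3 + 31.6542*c^2 - 11.6794*c + 0.693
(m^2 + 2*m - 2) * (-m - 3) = -m^3 - 5*m^2 - 4*m + 6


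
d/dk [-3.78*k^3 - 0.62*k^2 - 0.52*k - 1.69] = -11.34*k^2 - 1.24*k - 0.52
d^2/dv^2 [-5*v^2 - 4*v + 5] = -10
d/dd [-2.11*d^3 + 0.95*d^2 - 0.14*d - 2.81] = -6.33*d^2 + 1.9*d - 0.14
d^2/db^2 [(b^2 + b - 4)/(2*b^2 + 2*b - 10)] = 3*(b^2 + b + 2)/(b^6 + 3*b^5 - 12*b^4 - 29*b^3 + 60*b^2 + 75*b - 125)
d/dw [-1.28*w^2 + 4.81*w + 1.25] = 4.81 - 2.56*w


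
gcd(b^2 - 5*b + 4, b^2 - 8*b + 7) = b - 1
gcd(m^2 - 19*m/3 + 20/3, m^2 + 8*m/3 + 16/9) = 1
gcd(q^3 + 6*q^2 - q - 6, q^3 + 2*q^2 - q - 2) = q^2 - 1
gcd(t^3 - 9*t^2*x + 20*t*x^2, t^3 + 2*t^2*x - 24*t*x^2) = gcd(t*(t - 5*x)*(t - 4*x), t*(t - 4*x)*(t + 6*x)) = -t^2 + 4*t*x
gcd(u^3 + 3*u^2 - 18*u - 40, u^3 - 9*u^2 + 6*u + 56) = u^2 - 2*u - 8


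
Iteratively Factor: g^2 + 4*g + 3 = (g + 1)*(g + 3)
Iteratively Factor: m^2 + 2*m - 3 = (m + 3)*(m - 1)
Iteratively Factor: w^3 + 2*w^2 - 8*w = (w)*(w^2 + 2*w - 8) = w*(w + 4)*(w - 2)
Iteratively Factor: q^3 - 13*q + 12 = (q + 4)*(q^2 - 4*q + 3) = (q - 1)*(q + 4)*(q - 3)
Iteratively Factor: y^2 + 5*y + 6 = (y + 3)*(y + 2)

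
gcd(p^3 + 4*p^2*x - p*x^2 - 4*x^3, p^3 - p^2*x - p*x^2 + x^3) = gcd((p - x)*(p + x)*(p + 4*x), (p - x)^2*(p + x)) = -p^2 + x^2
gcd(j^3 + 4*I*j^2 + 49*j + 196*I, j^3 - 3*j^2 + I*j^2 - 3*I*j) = 1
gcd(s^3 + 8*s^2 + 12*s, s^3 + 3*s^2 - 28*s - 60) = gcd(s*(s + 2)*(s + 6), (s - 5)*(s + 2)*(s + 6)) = s^2 + 8*s + 12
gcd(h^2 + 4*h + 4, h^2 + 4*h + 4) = h^2 + 4*h + 4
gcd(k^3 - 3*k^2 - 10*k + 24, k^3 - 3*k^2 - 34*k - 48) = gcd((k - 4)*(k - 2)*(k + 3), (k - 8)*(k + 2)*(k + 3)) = k + 3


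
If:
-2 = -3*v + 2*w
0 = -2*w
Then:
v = 2/3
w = 0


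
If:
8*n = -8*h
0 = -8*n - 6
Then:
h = 3/4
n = -3/4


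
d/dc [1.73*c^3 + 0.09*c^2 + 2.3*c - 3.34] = 5.19*c^2 + 0.18*c + 2.3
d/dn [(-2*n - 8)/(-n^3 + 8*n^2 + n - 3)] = 2*(n^3 - 8*n^2 - n + (n + 4)*(-3*n^2 + 16*n + 1) + 3)/(n^3 - 8*n^2 - n + 3)^2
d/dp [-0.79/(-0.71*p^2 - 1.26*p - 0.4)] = (-1.1218*p - 0.9954)/(0.71*p^2 + 1.26*p + 0.4)^2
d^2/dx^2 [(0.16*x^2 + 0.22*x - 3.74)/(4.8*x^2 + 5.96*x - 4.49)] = (0.983040000000003*x^3 - 496.32768*x^2 - 613.51488*x - 408.68472)/(110.592*x^6 + 411.9552*x^5 + 201.16224*x^4 - 558.990784*x^3 - 188.170512*x^2 + 360.462588*x - 90.518849)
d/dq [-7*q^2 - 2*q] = -14*q - 2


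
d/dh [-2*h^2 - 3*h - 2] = -4*h - 3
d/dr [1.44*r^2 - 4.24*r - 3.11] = 2.88*r - 4.24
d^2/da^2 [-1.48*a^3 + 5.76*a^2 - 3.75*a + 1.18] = 11.52 - 8.88*a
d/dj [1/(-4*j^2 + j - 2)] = (8*j - 1)/(4*j^2 - j + 2)^2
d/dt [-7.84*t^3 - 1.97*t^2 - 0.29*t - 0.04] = -23.52*t^2 - 3.94*t - 0.29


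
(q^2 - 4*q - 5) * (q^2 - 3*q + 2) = q^4 - 7*q^3 + 9*q^2 + 7*q - 10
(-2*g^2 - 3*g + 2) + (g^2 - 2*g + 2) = -g^2 - 5*g + 4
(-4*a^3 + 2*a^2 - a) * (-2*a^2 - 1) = 8*a^5 - 4*a^4 + 6*a^3 - 2*a^2 + a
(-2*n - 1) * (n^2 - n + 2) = -2*n^3 + n^2 - 3*n - 2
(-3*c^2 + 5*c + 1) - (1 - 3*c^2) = 5*c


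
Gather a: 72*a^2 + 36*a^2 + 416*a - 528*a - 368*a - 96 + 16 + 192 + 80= 108*a^2 - 480*a + 192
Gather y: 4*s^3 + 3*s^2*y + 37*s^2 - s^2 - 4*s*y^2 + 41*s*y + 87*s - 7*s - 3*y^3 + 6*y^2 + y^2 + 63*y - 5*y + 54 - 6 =4*s^3 + 36*s^2 + 80*s - 3*y^3 + y^2*(7 - 4*s) + y*(3*s^2 + 41*s + 58) + 48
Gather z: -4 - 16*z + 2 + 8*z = -8*z - 2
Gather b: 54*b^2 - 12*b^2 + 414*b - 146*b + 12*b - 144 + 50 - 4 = 42*b^2 + 280*b - 98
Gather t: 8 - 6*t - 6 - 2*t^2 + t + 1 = -2*t^2 - 5*t + 3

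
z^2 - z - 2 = (z - 2)*(z + 1)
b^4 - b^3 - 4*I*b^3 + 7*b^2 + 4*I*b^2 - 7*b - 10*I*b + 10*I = (b - 1)*(b - 5*I)*(b - I)*(b + 2*I)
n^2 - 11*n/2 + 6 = (n - 4)*(n - 3/2)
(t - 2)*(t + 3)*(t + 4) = t^3 + 5*t^2 - 2*t - 24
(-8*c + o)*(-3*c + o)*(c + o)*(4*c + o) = 96*c^4 + 76*c^3*o - 27*c^2*o^2 - 6*c*o^3 + o^4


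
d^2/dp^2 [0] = 0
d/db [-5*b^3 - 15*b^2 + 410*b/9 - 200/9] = -15*b^2 - 30*b + 410/9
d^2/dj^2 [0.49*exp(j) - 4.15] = 0.49*exp(j)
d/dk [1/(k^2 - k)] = (1 - 2*k)/(k^2*(k - 1)^2)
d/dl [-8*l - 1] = -8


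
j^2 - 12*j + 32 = (j - 8)*(j - 4)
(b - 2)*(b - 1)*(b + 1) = b^3 - 2*b^2 - b + 2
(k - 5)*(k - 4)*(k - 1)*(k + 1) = k^4 - 9*k^3 + 19*k^2 + 9*k - 20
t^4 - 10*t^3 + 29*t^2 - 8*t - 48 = (t - 4)^2*(t - 3)*(t + 1)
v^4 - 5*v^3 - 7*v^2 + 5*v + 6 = (v - 6)*(v - 1)*(v + 1)^2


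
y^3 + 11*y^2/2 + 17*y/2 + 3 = (y + 1/2)*(y + 2)*(y + 3)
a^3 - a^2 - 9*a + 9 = (a - 3)*(a - 1)*(a + 3)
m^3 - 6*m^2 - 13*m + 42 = (m - 7)*(m - 2)*(m + 3)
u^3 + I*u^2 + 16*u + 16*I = (u - 4*I)*(u + I)*(u + 4*I)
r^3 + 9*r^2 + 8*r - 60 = (r - 2)*(r + 5)*(r + 6)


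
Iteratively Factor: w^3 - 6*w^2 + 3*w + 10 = (w - 2)*(w^2 - 4*w - 5) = (w - 5)*(w - 2)*(w + 1)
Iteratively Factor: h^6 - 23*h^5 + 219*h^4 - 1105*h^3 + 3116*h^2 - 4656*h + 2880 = (h - 4)*(h^5 - 19*h^4 + 143*h^3 - 533*h^2 + 984*h - 720) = (h - 5)*(h - 4)*(h^4 - 14*h^3 + 73*h^2 - 168*h + 144) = (h - 5)*(h - 4)^2*(h^3 - 10*h^2 + 33*h - 36) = (h - 5)*(h - 4)^2*(h - 3)*(h^2 - 7*h + 12) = (h - 5)*(h - 4)^2*(h - 3)^2*(h - 4)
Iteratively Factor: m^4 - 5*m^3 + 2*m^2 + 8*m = (m + 1)*(m^3 - 6*m^2 + 8*m) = m*(m + 1)*(m^2 - 6*m + 8) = m*(m - 2)*(m + 1)*(m - 4)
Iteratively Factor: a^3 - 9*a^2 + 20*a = (a)*(a^2 - 9*a + 20) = a*(a - 4)*(a - 5)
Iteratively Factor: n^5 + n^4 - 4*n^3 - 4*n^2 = (n + 1)*(n^4 - 4*n^2) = n*(n + 1)*(n^3 - 4*n) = n*(n + 1)*(n + 2)*(n^2 - 2*n) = n^2*(n + 1)*(n + 2)*(n - 2)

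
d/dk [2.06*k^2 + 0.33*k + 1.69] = 4.12*k + 0.33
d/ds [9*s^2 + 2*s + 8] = 18*s + 2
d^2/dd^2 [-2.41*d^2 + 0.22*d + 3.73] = -4.82000000000000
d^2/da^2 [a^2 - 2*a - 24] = 2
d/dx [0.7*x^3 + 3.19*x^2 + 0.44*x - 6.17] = 2.1*x^2 + 6.38*x + 0.44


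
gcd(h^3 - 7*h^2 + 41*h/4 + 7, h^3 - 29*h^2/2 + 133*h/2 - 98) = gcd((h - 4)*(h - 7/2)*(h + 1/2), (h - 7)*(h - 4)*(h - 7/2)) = h^2 - 15*h/2 + 14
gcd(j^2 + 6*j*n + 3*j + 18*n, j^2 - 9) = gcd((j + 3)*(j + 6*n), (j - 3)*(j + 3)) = j + 3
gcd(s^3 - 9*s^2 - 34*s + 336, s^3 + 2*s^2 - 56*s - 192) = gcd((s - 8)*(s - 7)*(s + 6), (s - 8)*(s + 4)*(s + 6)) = s^2 - 2*s - 48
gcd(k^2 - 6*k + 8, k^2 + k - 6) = k - 2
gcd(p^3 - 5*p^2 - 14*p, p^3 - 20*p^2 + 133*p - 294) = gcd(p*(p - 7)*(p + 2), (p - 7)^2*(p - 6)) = p - 7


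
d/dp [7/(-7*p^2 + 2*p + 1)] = 14*(7*p - 1)/(-7*p^2 + 2*p + 1)^2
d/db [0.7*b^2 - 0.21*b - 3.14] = 1.4*b - 0.21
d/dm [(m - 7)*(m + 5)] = 2*m - 2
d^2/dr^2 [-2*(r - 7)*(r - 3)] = -4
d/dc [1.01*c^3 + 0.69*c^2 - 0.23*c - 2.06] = 3.03*c^2 + 1.38*c - 0.23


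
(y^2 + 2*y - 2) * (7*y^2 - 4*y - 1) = 7*y^4 + 10*y^3 - 23*y^2 + 6*y + 2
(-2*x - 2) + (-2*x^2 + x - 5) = -2*x^2 - x - 7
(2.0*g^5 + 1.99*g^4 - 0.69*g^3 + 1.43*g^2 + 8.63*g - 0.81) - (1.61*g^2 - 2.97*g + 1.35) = 2.0*g^5 + 1.99*g^4 - 0.69*g^3 - 0.18*g^2 + 11.6*g - 2.16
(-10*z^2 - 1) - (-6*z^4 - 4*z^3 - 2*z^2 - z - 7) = 6*z^4 + 4*z^3 - 8*z^2 + z + 6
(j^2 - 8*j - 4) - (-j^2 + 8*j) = 2*j^2 - 16*j - 4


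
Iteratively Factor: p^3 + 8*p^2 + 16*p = (p + 4)*(p^2 + 4*p) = p*(p + 4)*(p + 4)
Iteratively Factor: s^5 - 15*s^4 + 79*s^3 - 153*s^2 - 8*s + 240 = (s + 1)*(s^4 - 16*s^3 + 95*s^2 - 248*s + 240) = (s - 4)*(s + 1)*(s^3 - 12*s^2 + 47*s - 60) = (s - 4)^2*(s + 1)*(s^2 - 8*s + 15) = (s - 4)^2*(s - 3)*(s + 1)*(s - 5)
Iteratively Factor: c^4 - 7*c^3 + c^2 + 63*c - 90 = (c - 5)*(c^3 - 2*c^2 - 9*c + 18) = (c - 5)*(c - 3)*(c^2 + c - 6) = (c - 5)*(c - 3)*(c - 2)*(c + 3)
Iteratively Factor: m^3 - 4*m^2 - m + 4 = (m - 4)*(m^2 - 1) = (m - 4)*(m - 1)*(m + 1)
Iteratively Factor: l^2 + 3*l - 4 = (l - 1)*(l + 4)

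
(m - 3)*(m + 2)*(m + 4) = m^3 + 3*m^2 - 10*m - 24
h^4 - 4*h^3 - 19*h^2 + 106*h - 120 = (h - 4)*(h - 3)*(h - 2)*(h + 5)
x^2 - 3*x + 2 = (x - 2)*(x - 1)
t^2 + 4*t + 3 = (t + 1)*(t + 3)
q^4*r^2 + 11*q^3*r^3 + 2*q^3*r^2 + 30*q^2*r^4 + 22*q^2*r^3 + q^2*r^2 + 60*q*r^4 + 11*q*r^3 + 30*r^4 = (q + 5*r)*(q + 6*r)*(q*r + r)^2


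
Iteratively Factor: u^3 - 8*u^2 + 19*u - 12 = (u - 3)*(u^2 - 5*u + 4) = (u - 4)*(u - 3)*(u - 1)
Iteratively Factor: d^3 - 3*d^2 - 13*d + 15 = (d + 3)*(d^2 - 6*d + 5) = (d - 1)*(d + 3)*(d - 5)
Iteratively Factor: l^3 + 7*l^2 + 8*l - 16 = (l + 4)*(l^2 + 3*l - 4) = (l + 4)^2*(l - 1)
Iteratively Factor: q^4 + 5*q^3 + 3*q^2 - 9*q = (q + 3)*(q^3 + 2*q^2 - 3*q) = (q + 3)^2*(q^2 - q) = (q - 1)*(q + 3)^2*(q)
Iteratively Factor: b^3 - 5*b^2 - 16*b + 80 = (b - 4)*(b^2 - b - 20) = (b - 4)*(b + 4)*(b - 5)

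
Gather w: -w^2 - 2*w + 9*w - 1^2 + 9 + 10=-w^2 + 7*w + 18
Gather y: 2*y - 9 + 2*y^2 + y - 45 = 2*y^2 + 3*y - 54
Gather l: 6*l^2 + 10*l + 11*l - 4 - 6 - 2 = 6*l^2 + 21*l - 12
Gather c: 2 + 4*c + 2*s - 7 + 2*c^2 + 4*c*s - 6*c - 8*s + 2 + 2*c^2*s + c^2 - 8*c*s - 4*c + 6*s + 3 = c^2*(2*s + 3) + c*(-4*s - 6)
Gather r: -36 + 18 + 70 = 52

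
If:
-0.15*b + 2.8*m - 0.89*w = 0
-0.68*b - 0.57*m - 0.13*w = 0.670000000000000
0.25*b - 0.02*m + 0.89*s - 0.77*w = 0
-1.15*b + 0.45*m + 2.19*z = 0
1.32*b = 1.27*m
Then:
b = -0.40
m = -0.42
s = -0.97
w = -1.24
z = -0.12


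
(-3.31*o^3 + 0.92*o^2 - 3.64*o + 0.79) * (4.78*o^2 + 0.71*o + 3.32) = -15.8218*o^5 + 2.0475*o^4 - 27.7352*o^3 + 4.2462*o^2 - 11.5239*o + 2.6228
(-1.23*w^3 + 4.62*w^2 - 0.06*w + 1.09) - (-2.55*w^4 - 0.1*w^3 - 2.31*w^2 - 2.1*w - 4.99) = 2.55*w^4 - 1.13*w^3 + 6.93*w^2 + 2.04*w + 6.08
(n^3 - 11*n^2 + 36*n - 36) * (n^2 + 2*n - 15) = n^5 - 9*n^4 - n^3 + 201*n^2 - 612*n + 540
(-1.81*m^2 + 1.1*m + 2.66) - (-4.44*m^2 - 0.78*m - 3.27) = 2.63*m^2 + 1.88*m + 5.93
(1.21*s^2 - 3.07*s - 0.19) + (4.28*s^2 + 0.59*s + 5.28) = 5.49*s^2 - 2.48*s + 5.09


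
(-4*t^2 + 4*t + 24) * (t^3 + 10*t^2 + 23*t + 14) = -4*t^5 - 36*t^4 - 28*t^3 + 276*t^2 + 608*t + 336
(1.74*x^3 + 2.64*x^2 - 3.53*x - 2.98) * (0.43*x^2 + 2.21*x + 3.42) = 0.7482*x^5 + 4.9806*x^4 + 10.2673*x^3 - 0.0538999999999989*x^2 - 18.6584*x - 10.1916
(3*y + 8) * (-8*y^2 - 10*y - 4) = -24*y^3 - 94*y^2 - 92*y - 32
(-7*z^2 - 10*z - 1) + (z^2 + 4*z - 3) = -6*z^2 - 6*z - 4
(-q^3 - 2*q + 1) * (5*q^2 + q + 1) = -5*q^5 - q^4 - 11*q^3 + 3*q^2 - q + 1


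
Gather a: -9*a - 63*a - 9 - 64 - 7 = -72*a - 80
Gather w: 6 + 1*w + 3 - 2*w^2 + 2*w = -2*w^2 + 3*w + 9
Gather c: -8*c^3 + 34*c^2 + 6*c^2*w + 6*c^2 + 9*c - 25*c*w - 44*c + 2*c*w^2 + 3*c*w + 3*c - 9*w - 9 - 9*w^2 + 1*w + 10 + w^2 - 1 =-8*c^3 + c^2*(6*w + 40) + c*(2*w^2 - 22*w - 32) - 8*w^2 - 8*w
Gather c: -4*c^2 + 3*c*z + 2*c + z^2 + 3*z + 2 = -4*c^2 + c*(3*z + 2) + z^2 + 3*z + 2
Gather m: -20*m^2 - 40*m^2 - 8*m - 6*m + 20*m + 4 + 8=-60*m^2 + 6*m + 12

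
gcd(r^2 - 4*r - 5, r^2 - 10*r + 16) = 1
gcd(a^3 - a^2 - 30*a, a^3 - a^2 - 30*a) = a^3 - a^2 - 30*a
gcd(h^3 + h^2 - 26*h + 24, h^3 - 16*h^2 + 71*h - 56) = h - 1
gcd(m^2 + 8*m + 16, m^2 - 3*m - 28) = m + 4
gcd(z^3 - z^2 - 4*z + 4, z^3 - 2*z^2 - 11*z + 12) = z - 1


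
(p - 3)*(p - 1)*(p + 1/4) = p^3 - 15*p^2/4 + 2*p + 3/4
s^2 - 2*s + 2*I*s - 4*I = (s - 2)*(s + 2*I)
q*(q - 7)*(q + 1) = q^3 - 6*q^2 - 7*q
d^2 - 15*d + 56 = (d - 8)*(d - 7)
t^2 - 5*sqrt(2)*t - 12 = (t - 6*sqrt(2))*(t + sqrt(2))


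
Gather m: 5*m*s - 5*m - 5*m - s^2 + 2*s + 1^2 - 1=m*(5*s - 10) - s^2 + 2*s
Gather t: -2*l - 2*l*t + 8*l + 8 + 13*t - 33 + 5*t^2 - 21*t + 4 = 6*l + 5*t^2 + t*(-2*l - 8) - 21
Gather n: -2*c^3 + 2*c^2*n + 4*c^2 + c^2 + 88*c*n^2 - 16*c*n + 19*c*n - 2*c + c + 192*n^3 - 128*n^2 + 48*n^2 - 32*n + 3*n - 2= -2*c^3 + 5*c^2 - c + 192*n^3 + n^2*(88*c - 80) + n*(2*c^2 + 3*c - 29) - 2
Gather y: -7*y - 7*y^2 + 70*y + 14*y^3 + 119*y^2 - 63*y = 14*y^3 + 112*y^2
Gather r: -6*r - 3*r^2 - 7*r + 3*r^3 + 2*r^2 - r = 3*r^3 - r^2 - 14*r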